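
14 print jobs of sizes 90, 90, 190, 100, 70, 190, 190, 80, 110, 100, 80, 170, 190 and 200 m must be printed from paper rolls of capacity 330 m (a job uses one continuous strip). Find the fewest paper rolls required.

7

Total = 200 + 190 + 190 + 190 + 190 + 170 + 110 + 100 + 100 + 90 + 90 + 80 + 80 + 70 = 1850 m.
Lower bound: ⌈1850/330⌉ = 6 paper rolls.
A packing using 7 paper rolls:
  roll 1: 200 + 110 = 310
  roll 2: 190 + 100 = 290
  roll 3: 190 + 100 = 290
  roll 4: 190 + 90 = 280
  roll 5: 190 + 90 = 280
  roll 6: 170 + 80 + 80 = 330
  roll 7: 70 = 70
No arrangement into 6 paper rolls stays within capacity, so 7 is optimal.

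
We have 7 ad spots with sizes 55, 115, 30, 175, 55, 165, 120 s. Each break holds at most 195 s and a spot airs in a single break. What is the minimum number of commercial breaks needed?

4

Total = 175 + 165 + 120 + 115 + 55 + 55 + 30 = 715 s.
Lower bound: ⌈715/195⌉ = 4 commercial breaks.
A packing using 4 commercial breaks:
  break 1: 175 = 175
  break 2: 165 + 30 = 195
  break 3: 120 + 55 = 175
  break 4: 115 + 55 = 170
This matches the lower bound, so 4 is optimal.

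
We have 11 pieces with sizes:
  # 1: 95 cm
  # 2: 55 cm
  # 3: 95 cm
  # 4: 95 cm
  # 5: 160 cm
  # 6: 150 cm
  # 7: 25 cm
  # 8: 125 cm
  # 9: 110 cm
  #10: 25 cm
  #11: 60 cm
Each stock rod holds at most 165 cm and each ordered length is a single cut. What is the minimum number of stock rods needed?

Total = 160 + 150 + 125 + 110 + 95 + 95 + 95 + 60 + 55 + 25 + 25 = 995 cm.
Lower bound: ⌈995/165⌉ = 7 stock rods.
A packing using 7 stock rods:
  stock rod 1: 160 = 160
  stock rod 2: 150 = 150
  stock rod 3: 125 + 25 = 150
  stock rod 4: 110 + 55 = 165
  stock rod 5: 95 + 60 = 155
  stock rod 6: 95 + 25 = 120
  stock rod 7: 95 = 95
This matches the lower bound, so 7 is optimal.

7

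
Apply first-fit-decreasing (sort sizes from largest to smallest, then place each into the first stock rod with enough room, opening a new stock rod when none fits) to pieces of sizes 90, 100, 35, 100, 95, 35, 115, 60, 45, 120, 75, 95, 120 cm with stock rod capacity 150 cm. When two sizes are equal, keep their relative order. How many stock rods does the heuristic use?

Sorted descending: 120, 120, 115, 100, 100, 95, 95, 90, 75, 60, 45, 35, 35.
  120 → stock rod 1 (new)  [load 120/150]
  120 → stock rod 2 (new)  [load 120/150]
  115 → stock rod 3 (new)  [load 115/150]
  100 → stock rod 4 (new)  [load 100/150]
  100 → stock rod 5 (new)  [load 100/150]
  95 → stock rod 6 (new)  [load 95/150]
  95 → stock rod 7 (new)  [load 95/150]
  90 → stock rod 8 (new)  [load 90/150]
  75 → stock rod 9 (new)  [load 75/150]
  60 → stock rod 8  [load 150/150]
  45 → stock rod 4  [load 145/150]
  35 → stock rod 3  [load 150/150]
  35 → stock rod 5  [load 135/150]
9 stock rods opened.

9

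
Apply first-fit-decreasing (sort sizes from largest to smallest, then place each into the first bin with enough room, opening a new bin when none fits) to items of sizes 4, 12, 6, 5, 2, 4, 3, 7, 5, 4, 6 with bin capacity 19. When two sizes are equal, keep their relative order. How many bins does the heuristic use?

Sorted descending: 12, 7, 6, 6, 5, 5, 4, 4, 4, 3, 2.
  12 → bin 1 (new)  [load 12/19]
  7 → bin 1  [load 19/19]
  6 → bin 2 (new)  [load 6/19]
  6 → bin 2  [load 12/19]
  5 → bin 2  [load 17/19]
  5 → bin 3 (new)  [load 5/19]
  4 → bin 3  [load 9/19]
  4 → bin 3  [load 13/19]
  4 → bin 3  [load 17/19]
  3 → bin 4 (new)  [load 3/19]
  2 → bin 2  [load 19/19]
4 bins opened.

4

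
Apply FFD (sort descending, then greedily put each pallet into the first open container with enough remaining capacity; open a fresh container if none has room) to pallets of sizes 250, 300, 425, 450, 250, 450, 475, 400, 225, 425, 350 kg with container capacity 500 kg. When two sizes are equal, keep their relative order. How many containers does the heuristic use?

Sorted descending: 475, 450, 450, 425, 425, 400, 350, 300, 250, 250, 225.
  475 → container 1 (new)  [load 475/500]
  450 → container 2 (new)  [load 450/500]
  450 → container 3 (new)  [load 450/500]
  425 → container 4 (new)  [load 425/500]
  425 → container 5 (new)  [load 425/500]
  400 → container 6 (new)  [load 400/500]
  350 → container 7 (new)  [load 350/500]
  300 → container 8 (new)  [load 300/500]
  250 → container 9 (new)  [load 250/500]
  250 → container 9  [load 500/500]
  225 → container 10 (new)  [load 225/500]
10 containers opened.

10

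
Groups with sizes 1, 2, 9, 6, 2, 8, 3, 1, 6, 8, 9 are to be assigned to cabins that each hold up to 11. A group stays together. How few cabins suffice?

Total = 9 + 9 + 8 + 8 + 6 + 6 + 3 + 2 + 2 + 1 + 1 = 55.
Lower bound: ⌈55/11⌉ = 5 cabins.
Also, 6 groups each exceed 11/2, and no two of those can share a cabin, so at least 6 cabins are needed.
A packing using 6 cabins:
  cabin 1: 9 + 2 = 11
  cabin 2: 9 + 2 = 11
  cabin 3: 8 + 3 = 11
  cabin 4: 8 + 1 + 1 = 10
  cabin 5: 6 = 6
  cabin 6: 6 = 6
This matches the lower bound, so 6 is optimal.

6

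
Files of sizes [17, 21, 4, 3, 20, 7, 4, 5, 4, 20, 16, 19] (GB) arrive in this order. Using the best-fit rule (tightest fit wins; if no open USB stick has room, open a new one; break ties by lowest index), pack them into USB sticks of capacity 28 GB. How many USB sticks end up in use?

  17 → USB stick 1 (new)  [load 17/28]
  21 → USB stick 2 (new)  [load 21/28]
  4 → USB stick 2  [load 25/28]
  3 → USB stick 2  [load 28/28]
  20 → USB stick 3 (new)  [load 20/28]
  7 → USB stick 3  [load 27/28]
  4 → USB stick 1  [load 21/28]
  5 → USB stick 1  [load 26/28]
  4 → USB stick 4 (new)  [load 4/28]
  20 → USB stick 4  [load 24/28]
  16 → USB stick 5 (new)  [load 16/28]
  19 → USB stick 6 (new)  [load 19/28]
6 USB sticks opened.

6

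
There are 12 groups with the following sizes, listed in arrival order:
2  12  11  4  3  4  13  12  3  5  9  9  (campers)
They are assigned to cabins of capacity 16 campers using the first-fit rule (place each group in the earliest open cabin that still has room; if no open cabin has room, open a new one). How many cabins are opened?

  2 → cabin 1 (new)  [load 2/16]
  12 → cabin 1  [load 14/16]
  11 → cabin 2 (new)  [load 11/16]
  4 → cabin 2  [load 15/16]
  3 → cabin 3 (new)  [load 3/16]
  4 → cabin 3  [load 7/16]
  13 → cabin 4 (new)  [load 13/16]
  12 → cabin 5 (new)  [load 12/16]
  3 → cabin 3  [load 10/16]
  5 → cabin 3  [load 15/16]
  9 → cabin 6 (new)  [load 9/16]
  9 → cabin 7 (new)  [load 9/16]
7 cabins opened.

7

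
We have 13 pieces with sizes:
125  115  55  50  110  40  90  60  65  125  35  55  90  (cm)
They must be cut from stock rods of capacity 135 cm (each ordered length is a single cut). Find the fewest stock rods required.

9

Total = 125 + 125 + 115 + 110 + 90 + 90 + 65 + 60 + 55 + 55 + 50 + 40 + 35 = 1015 cm.
Lower bound: ⌈1015/135⌉ = 8 stock rods.
A packing using 9 stock rods:
  stock rod 1: 125 = 125
  stock rod 2: 125 = 125
  stock rod 3: 115 = 115
  stock rod 4: 110 = 110
  stock rod 5: 90 + 40 = 130
  stock rod 6: 90 + 35 = 125
  stock rod 7: 65 + 60 = 125
  stock rod 8: 55 + 55 = 110
  stock rod 9: 50 = 50
No arrangement into 8 stock rods stays within capacity, so 9 is optimal.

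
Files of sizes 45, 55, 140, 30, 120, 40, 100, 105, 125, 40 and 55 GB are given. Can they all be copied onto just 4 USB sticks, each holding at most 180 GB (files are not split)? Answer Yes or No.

No

Total = 855 GB; ⌈855/180⌉ = 5.
At least 5 USB sticks are required, but only 4 are allowed.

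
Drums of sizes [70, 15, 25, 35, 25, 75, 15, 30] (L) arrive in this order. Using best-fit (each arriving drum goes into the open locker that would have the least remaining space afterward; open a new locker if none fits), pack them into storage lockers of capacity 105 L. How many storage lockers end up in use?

  70 → locker 1 (new)  [load 70/105]
  15 → locker 1  [load 85/105]
  25 → locker 2 (new)  [load 25/105]
  35 → locker 2  [load 60/105]
  25 → locker 2  [load 85/105]
  75 → locker 3 (new)  [load 75/105]
  15 → locker 1  [load 100/105]
  30 → locker 3  [load 105/105]
3 storage lockers opened.

3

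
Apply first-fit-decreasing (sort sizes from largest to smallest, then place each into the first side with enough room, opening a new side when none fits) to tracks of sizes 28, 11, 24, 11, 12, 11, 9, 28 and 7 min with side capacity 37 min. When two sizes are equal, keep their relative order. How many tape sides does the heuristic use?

4

Sorted descending: 28, 28, 24, 12, 11, 11, 11, 9, 7.
  28 → side 1 (new)  [load 28/37]
  28 → side 2 (new)  [load 28/37]
  24 → side 3 (new)  [load 24/37]
  12 → side 3  [load 36/37]
  11 → side 4 (new)  [load 11/37]
  11 → side 4  [load 22/37]
  11 → side 4  [load 33/37]
  9 → side 1  [load 37/37]
  7 → side 2  [load 35/37]
4 tape sides opened.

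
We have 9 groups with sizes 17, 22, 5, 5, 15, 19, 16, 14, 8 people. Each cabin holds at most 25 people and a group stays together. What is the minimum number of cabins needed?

6

Total = 22 + 19 + 17 + 16 + 15 + 14 + 8 + 5 + 5 = 121 people.
Lower bound: ⌈121/25⌉ = 5 cabins.
Also, 6 groups each exceed 25/2 people, and no two of those can share a cabin, so at least 6 cabins are needed.
A packing using 6 cabins:
  cabin 1: 22 = 22
  cabin 2: 19 + 5 = 24
  cabin 3: 17 + 8 = 25
  cabin 4: 16 + 5 = 21
  cabin 5: 15 = 15
  cabin 6: 14 = 14
This matches the lower bound, so 6 is optimal.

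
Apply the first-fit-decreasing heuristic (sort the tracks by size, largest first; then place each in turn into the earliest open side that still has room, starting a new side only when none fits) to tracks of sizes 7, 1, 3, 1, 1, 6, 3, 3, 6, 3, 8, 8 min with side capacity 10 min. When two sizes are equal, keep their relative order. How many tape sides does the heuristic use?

Sorted descending: 8, 8, 7, 6, 6, 3, 3, 3, 3, 1, 1, 1.
  8 → side 1 (new)  [load 8/10]
  8 → side 2 (new)  [load 8/10]
  7 → side 3 (new)  [load 7/10]
  6 → side 4 (new)  [load 6/10]
  6 → side 5 (new)  [load 6/10]
  3 → side 3  [load 10/10]
  3 → side 4  [load 9/10]
  3 → side 5  [load 9/10]
  3 → side 6 (new)  [load 3/10]
  1 → side 1  [load 9/10]
  1 → side 1  [load 10/10]
  1 → side 2  [load 9/10]
6 tape sides opened.

6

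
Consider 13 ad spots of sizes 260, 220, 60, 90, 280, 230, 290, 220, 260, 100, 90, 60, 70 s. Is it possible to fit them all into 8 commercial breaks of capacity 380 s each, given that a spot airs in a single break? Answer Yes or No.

Yes

A valid assignment using 7 commercial breaks:
  break 1: 290 + 90 = 380
  break 2: 280 + 100 = 380
  break 3: 260 + 90 = 350
  break 4: 260 + 70 = 330
  break 5: 230 + 60 + 60 = 350
  break 6: 220 = 220
  break 7: 220 = 220
That uses only 7 ≤ 8, so 8 commercial breaks are enough.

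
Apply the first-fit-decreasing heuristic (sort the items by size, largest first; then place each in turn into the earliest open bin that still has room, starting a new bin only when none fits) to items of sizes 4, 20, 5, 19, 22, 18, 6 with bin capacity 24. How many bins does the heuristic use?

Sorted descending: 22, 20, 19, 18, 6, 5, 4.
  22 → bin 1 (new)  [load 22/24]
  20 → bin 2 (new)  [load 20/24]
  19 → bin 3 (new)  [load 19/24]
  18 → bin 4 (new)  [load 18/24]
  6 → bin 4  [load 24/24]
  5 → bin 3  [load 24/24]
  4 → bin 2  [load 24/24]
4 bins opened.

4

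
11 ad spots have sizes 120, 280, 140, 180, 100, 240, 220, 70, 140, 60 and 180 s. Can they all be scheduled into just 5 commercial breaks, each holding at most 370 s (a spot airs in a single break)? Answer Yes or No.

A valid assignment using 5 commercial breaks:
  break 1: 280 + 70 = 350
  break 2: 240 + 120 = 360
  break 3: 220 + 140 = 360
  break 4: 180 + 180 = 360
  break 5: 140 + 100 + 60 = 300
Every load is within 370 s, so 5 commercial breaks suffice.

Yes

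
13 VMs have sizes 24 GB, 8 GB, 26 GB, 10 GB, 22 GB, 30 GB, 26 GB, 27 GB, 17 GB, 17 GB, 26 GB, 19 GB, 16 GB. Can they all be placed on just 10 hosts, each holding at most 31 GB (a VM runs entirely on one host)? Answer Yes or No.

No

Total = 268 GB; ⌈268/31⌉ = 9.
11 VMs each exceed half the capacity and cannot share a host, forcing at least 11 hosts.
At least 11 hosts are required, but only 10 are allowed.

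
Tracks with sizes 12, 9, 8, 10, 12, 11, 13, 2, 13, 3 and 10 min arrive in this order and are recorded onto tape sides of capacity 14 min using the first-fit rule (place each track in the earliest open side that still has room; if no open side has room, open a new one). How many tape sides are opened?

9

  12 → side 1 (new)  [load 12/14]
  9 → side 2 (new)  [load 9/14]
  8 → side 3 (new)  [load 8/14]
  10 → side 4 (new)  [load 10/14]
  12 → side 5 (new)  [load 12/14]
  11 → side 6 (new)  [load 11/14]
  13 → side 7 (new)  [load 13/14]
  2 → side 1  [load 14/14]
  13 → side 8 (new)  [load 13/14]
  3 → side 2  [load 12/14]
  10 → side 9 (new)  [load 10/14]
9 tape sides opened.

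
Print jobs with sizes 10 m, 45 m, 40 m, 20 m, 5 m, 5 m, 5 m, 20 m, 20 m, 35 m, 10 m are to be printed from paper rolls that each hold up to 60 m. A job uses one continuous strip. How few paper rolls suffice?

4

Total = 45 + 40 + 35 + 20 + 20 + 20 + 10 + 10 + 5 + 5 + 5 = 215 m.
Lower bound: ⌈215/60⌉ = 4 paper rolls.
A packing using 4 paper rolls:
  roll 1: 45 + 10 + 5 = 60
  roll 2: 40 + 20 = 60
  roll 3: 35 + 20 + 5 = 60
  roll 4: 20 + 10 + 5 = 35
This matches the lower bound, so 4 is optimal.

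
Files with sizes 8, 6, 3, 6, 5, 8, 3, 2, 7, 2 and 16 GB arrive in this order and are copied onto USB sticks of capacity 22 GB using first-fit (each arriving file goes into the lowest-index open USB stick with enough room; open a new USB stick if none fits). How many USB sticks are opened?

  8 → USB stick 1 (new)  [load 8/22]
  6 → USB stick 1  [load 14/22]
  3 → USB stick 1  [load 17/22]
  6 → USB stick 2 (new)  [load 6/22]
  5 → USB stick 1  [load 22/22]
  8 → USB stick 2  [load 14/22]
  3 → USB stick 2  [load 17/22]
  2 → USB stick 2  [load 19/22]
  7 → USB stick 3 (new)  [load 7/22]
  2 → USB stick 2  [load 21/22]
  16 → USB stick 4 (new)  [load 16/22]
4 USB sticks opened.

4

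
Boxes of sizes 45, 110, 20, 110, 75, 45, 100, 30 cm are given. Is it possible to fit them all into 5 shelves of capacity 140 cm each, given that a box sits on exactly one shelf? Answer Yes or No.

Yes

A valid assignment using 5 shelves:
  shelf 1: 110 + 30 = 140
  shelf 2: 110 + 20 = 130
  shelf 3: 100 = 100
  shelf 4: 75 + 45 = 120
  shelf 5: 45 = 45
Every load is within 140 cm, so 5 shelves suffice.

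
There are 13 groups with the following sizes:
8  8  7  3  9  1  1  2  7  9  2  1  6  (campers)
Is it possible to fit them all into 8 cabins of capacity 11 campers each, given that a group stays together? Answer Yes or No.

Yes

A valid assignment using 7 cabins:
  cabin 1: 9 + 2 = 11
  cabin 2: 9 + 2 = 11
  cabin 3: 8 + 3 = 11
  cabin 4: 8 + 1 + 1 + 1 = 11
  cabin 5: 7 = 7
  cabin 6: 7 = 7
  cabin 7: 6 = 6
That uses only 7 ≤ 8, so 8 cabins are enough.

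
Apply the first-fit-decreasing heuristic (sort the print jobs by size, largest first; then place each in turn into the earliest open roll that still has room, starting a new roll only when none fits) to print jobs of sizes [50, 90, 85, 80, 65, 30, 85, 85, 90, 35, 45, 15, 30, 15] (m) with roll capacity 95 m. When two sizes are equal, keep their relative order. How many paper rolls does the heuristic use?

Sorted descending: 90, 90, 85, 85, 85, 80, 65, 50, 45, 35, 30, 30, 15, 15.
  90 → roll 1 (new)  [load 90/95]
  90 → roll 2 (new)  [load 90/95]
  85 → roll 3 (new)  [load 85/95]
  85 → roll 4 (new)  [load 85/95]
  85 → roll 5 (new)  [load 85/95]
  80 → roll 6 (new)  [load 80/95]
  65 → roll 7 (new)  [load 65/95]
  50 → roll 8 (new)  [load 50/95]
  45 → roll 8  [load 95/95]
  35 → roll 9 (new)  [load 35/95]
  30 → roll 7  [load 95/95]
  30 → roll 9  [load 65/95]
  15 → roll 6  [load 95/95]
  15 → roll 9  [load 80/95]
9 paper rolls opened.

9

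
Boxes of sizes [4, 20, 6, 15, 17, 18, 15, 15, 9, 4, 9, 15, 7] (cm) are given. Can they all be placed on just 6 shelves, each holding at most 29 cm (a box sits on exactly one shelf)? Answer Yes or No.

No

Total = 154 cm; ⌈154/29⌉ = 6.
7 boxes each exceed half the capacity and cannot share a shelf, forcing at least 7 shelves.
At least 7 shelves are required, but only 6 are allowed.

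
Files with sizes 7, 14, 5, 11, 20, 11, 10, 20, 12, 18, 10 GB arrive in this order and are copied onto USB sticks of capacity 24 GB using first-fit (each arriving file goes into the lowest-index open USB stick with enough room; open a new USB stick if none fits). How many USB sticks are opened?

  7 → USB stick 1 (new)  [load 7/24]
  14 → USB stick 1  [load 21/24]
  5 → USB stick 2 (new)  [load 5/24]
  11 → USB stick 2  [load 16/24]
  20 → USB stick 3 (new)  [load 20/24]
  11 → USB stick 4 (new)  [load 11/24]
  10 → USB stick 4  [load 21/24]
  20 → USB stick 5 (new)  [load 20/24]
  12 → USB stick 6 (new)  [load 12/24]
  18 → USB stick 7 (new)  [load 18/24]
  10 → USB stick 6  [load 22/24]
7 USB sticks opened.

7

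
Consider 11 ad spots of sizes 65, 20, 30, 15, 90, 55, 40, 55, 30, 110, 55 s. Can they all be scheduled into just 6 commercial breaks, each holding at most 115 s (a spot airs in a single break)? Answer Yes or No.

Yes

A valid assignment using 6 commercial breaks:
  break 1: 110 = 110
  break 2: 90 + 20 = 110
  break 3: 65 + 40 = 105
  break 4: 55 + 55 = 110
  break 5: 55 + 30 + 30 = 115
  break 6: 15 = 15
Every load is within 115 s, so 6 commercial breaks suffice.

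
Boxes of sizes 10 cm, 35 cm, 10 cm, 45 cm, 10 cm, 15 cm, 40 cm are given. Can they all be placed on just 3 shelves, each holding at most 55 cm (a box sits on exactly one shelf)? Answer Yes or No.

Yes

A valid assignment using 3 shelves:
  shelf 1: 45 + 10 = 55
  shelf 2: 40 + 15 = 55
  shelf 3: 35 + 10 + 10 = 55
Every load is within 55 cm, so 3 shelves suffice.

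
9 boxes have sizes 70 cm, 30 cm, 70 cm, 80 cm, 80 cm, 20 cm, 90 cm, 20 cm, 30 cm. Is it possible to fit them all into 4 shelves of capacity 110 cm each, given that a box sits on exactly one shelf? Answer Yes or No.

Total = 490 cm; ⌈490/110⌉ = 5.
At least 5 shelves are required, but only 4 are allowed.

No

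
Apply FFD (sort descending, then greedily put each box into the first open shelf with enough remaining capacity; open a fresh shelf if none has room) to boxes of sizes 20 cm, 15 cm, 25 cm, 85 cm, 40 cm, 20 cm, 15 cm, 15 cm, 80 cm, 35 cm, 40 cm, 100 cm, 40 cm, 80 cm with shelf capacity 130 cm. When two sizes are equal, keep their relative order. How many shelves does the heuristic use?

Sorted descending: 100, 85, 80, 80, 40, 40, 40, 35, 25, 20, 20, 15, 15, 15.
  100 → shelf 1 (new)  [load 100/130]
  85 → shelf 2 (new)  [load 85/130]
  80 → shelf 3 (new)  [load 80/130]
  80 → shelf 4 (new)  [load 80/130]
  40 → shelf 2  [load 125/130]
  40 → shelf 3  [load 120/130]
  40 → shelf 4  [load 120/130]
  35 → shelf 5 (new)  [load 35/130]
  25 → shelf 1  [load 125/130]
  20 → shelf 5  [load 55/130]
  20 → shelf 5  [load 75/130]
  15 → shelf 5  [load 90/130]
  15 → shelf 5  [load 105/130]
  15 → shelf 5  [load 120/130]
5 shelves opened.

5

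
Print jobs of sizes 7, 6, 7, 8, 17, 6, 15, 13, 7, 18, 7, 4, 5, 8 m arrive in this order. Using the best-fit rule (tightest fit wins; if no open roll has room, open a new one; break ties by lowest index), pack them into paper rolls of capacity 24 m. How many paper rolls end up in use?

6

  7 → roll 1 (new)  [load 7/24]
  6 → roll 1  [load 13/24]
  7 → roll 1  [load 20/24]
  8 → roll 2 (new)  [load 8/24]
  17 → roll 3 (new)  [load 17/24]
  6 → roll 3  [load 23/24]
  15 → roll 2  [load 23/24]
  13 → roll 4 (new)  [load 13/24]
  7 → roll 4  [load 20/24]
  18 → roll 5 (new)  [load 18/24]
  7 → roll 6 (new)  [load 7/24]
  4 → roll 1  [load 24/24]
  5 → roll 5  [load 23/24]
  8 → roll 6  [load 15/24]
6 paper rolls opened.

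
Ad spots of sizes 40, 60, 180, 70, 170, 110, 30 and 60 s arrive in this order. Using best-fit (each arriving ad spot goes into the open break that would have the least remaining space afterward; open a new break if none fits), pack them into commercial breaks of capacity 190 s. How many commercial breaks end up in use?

  40 → break 1 (new)  [load 40/190]
  60 → break 1  [load 100/190]
  180 → break 2 (new)  [load 180/190]
  70 → break 1  [load 170/190]
  170 → break 3 (new)  [load 170/190]
  110 → break 4 (new)  [load 110/190]
  30 → break 4  [load 140/190]
  60 → break 5 (new)  [load 60/190]
5 commercial breaks opened.

5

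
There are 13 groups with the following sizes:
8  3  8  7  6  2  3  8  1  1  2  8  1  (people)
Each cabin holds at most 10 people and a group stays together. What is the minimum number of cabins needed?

Total = 8 + 8 + 8 + 8 + 7 + 6 + 3 + 3 + 2 + 2 + 1 + 1 + 1 = 58 people.
Lower bound: ⌈58/10⌉ = 6 cabins.
A packing using 6 cabins:
  cabin 1: 8 + 2 = 10
  cabin 2: 8 + 2 = 10
  cabin 3: 8 + 1 + 1 = 10
  cabin 4: 8 + 1 = 9
  cabin 5: 7 + 3 = 10
  cabin 6: 6 + 3 = 9
This matches the lower bound, so 6 is optimal.

6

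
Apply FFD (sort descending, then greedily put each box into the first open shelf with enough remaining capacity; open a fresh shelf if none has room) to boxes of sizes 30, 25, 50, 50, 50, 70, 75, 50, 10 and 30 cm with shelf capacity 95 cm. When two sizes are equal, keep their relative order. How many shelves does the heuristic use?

6

Sorted descending: 75, 70, 50, 50, 50, 50, 30, 30, 25, 10.
  75 → shelf 1 (new)  [load 75/95]
  70 → shelf 2 (new)  [load 70/95]
  50 → shelf 3 (new)  [load 50/95]
  50 → shelf 4 (new)  [load 50/95]
  50 → shelf 5 (new)  [load 50/95]
  50 → shelf 6 (new)  [load 50/95]
  30 → shelf 3  [load 80/95]
  30 → shelf 4  [load 80/95]
  25 → shelf 2  [load 95/95]
  10 → shelf 1  [load 85/95]
6 shelves opened.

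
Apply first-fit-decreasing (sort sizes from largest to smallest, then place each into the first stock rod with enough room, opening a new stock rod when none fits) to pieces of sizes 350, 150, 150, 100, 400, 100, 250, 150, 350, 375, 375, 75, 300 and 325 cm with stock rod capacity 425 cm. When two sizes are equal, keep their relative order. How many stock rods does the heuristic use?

9

Sorted descending: 400, 375, 375, 350, 350, 325, 300, 250, 150, 150, 150, 100, 100, 75.
  400 → stock rod 1 (new)  [load 400/425]
  375 → stock rod 2 (new)  [load 375/425]
  375 → stock rod 3 (new)  [load 375/425]
  350 → stock rod 4 (new)  [load 350/425]
  350 → stock rod 5 (new)  [load 350/425]
  325 → stock rod 6 (new)  [load 325/425]
  300 → stock rod 7 (new)  [load 300/425]
  250 → stock rod 8 (new)  [load 250/425]
  150 → stock rod 8  [load 400/425]
  150 → stock rod 9 (new)  [load 150/425]
  150 → stock rod 9  [load 300/425]
  100 → stock rod 6  [load 425/425]
  100 → stock rod 7  [load 400/425]
  75 → stock rod 4  [load 425/425]
9 stock rods opened.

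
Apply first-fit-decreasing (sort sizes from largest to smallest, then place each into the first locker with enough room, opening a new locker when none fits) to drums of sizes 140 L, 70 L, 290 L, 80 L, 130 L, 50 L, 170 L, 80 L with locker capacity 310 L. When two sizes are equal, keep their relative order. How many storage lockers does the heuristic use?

Sorted descending: 290, 170, 140, 130, 80, 80, 70, 50.
  290 → locker 1 (new)  [load 290/310]
  170 → locker 2 (new)  [load 170/310]
  140 → locker 2  [load 310/310]
  130 → locker 3 (new)  [load 130/310]
  80 → locker 3  [load 210/310]
  80 → locker 3  [load 290/310]
  70 → locker 4 (new)  [load 70/310]
  50 → locker 4  [load 120/310]
4 storage lockers opened.

4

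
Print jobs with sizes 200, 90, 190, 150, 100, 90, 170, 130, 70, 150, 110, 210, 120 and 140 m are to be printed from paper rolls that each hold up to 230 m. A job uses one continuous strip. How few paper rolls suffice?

10

Total = 210 + 200 + 190 + 170 + 150 + 150 + 140 + 130 + 120 + 110 + 100 + 90 + 90 + 70 = 1920 m.
Lower bound: ⌈1920/230⌉ = 9 paper rolls.
A packing using 10 paper rolls:
  roll 1: 210 = 210
  roll 2: 200 = 200
  roll 3: 190 = 190
  roll 4: 170 = 170
  roll 5: 150 + 70 = 220
  roll 6: 150 = 150
  roll 7: 140 + 90 = 230
  roll 8: 130 + 100 = 230
  roll 9: 120 + 110 = 230
  roll 10: 90 = 90
No arrangement into 9 paper rolls stays within capacity, so 10 is optimal.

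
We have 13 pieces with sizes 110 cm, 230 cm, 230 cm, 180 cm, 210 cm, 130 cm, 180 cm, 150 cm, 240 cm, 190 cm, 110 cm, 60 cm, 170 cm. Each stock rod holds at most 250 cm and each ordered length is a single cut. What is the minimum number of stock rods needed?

11

Total = 240 + 230 + 230 + 210 + 190 + 180 + 180 + 170 + 150 + 130 + 110 + 110 + 60 = 2190 cm.
Lower bound: ⌈2190/250⌉ = 9 stock rods.
Also, 10 pieces each exceed 125 cm, and no two of those can share a stock rod, so at least 10 stock rods are needed.
A packing using 11 stock rods:
  stock rod 1: 240 = 240
  stock rod 2: 230 = 230
  stock rod 3: 230 = 230
  stock rod 4: 210 = 210
  stock rod 5: 190 + 60 = 250
  stock rod 6: 180 = 180
  stock rod 7: 180 = 180
  stock rod 8: 170 = 170
  stock rod 9: 150 = 150
  stock rod 10: 130 + 110 = 240
  stock rod 11: 110 = 110
No arrangement into 10 stock rods stays within capacity, so 11 is optimal.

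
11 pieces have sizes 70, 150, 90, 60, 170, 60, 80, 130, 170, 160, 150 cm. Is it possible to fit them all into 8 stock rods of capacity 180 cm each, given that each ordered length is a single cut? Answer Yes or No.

No

Total = 1290 cm; ⌈1290/180⌉ = 8.
The bound of 8 does not rule out 8, but exhaustive search shows no assignment into 8 stock rods of capacity 180 cm exists — the minimum is 9.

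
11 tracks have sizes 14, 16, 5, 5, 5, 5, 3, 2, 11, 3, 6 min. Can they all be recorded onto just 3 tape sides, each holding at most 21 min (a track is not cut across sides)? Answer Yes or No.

No

Total = 75 min; ⌈75/21⌉ = 4.
At least 4 tape sides are required, but only 3 are allowed.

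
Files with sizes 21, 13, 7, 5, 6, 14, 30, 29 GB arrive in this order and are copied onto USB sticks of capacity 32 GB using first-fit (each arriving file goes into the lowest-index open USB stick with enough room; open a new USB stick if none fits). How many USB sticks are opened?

  21 → USB stick 1 (new)  [load 21/32]
  13 → USB stick 2 (new)  [load 13/32]
  7 → USB stick 1  [load 28/32]
  5 → USB stick 2  [load 18/32]
  6 → USB stick 2  [load 24/32]
  14 → USB stick 3 (new)  [load 14/32]
  30 → USB stick 4 (new)  [load 30/32]
  29 → USB stick 5 (new)  [load 29/32]
5 USB sticks opened.

5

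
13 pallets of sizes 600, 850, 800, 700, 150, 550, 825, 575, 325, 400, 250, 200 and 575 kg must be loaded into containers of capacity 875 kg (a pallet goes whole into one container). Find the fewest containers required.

9

Total = 850 + 825 + 800 + 700 + 600 + 575 + 575 + 550 + 400 + 325 + 250 + 200 + 150 = 6800 kg.
Lower bound: ⌈6800/875⌉ = 8 containers.
A packing using 9 containers:
  container 1: 850 = 850
  container 2: 825 = 825
  container 3: 800 = 800
  container 4: 700 + 150 = 850
  container 5: 600 + 250 = 850
  container 6: 575 + 200 = 775
  container 7: 575 = 575
  container 8: 550 + 325 = 875
  container 9: 400 = 400
No arrangement into 8 containers stays within capacity, so 9 is optimal.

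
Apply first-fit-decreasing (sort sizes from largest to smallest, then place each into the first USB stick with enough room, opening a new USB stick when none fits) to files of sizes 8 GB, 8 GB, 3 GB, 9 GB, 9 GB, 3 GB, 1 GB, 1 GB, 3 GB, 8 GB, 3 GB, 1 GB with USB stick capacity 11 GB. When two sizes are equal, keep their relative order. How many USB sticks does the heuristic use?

Sorted descending: 9, 9, 8, 8, 8, 3, 3, 3, 3, 1, 1, 1.
  9 → USB stick 1 (new)  [load 9/11]
  9 → USB stick 2 (new)  [load 9/11]
  8 → USB stick 3 (new)  [load 8/11]
  8 → USB stick 4 (new)  [load 8/11]
  8 → USB stick 5 (new)  [load 8/11]
  3 → USB stick 3  [load 11/11]
  3 → USB stick 4  [load 11/11]
  3 → USB stick 5  [load 11/11]
  3 → USB stick 6 (new)  [load 3/11]
  1 → USB stick 1  [load 10/11]
  1 → USB stick 1  [load 11/11]
  1 → USB stick 2  [load 10/11]
6 USB sticks opened.

6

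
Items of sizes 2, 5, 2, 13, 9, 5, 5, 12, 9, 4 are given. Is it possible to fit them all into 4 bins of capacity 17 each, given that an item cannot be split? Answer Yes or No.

Yes

A valid assignment using 4 bins:
  bin 1: 13 + 4 = 17
  bin 2: 12 + 5 = 17
  bin 3: 9 + 5 + 2 = 16
  bin 4: 9 + 5 + 2 = 16
Every load is within 17, so 4 bins suffice.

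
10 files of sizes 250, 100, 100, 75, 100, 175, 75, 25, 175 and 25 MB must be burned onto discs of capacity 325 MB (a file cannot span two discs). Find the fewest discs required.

Total = 250 + 175 + 175 + 100 + 100 + 100 + 75 + 75 + 25 + 25 = 1100 MB.
Lower bound: ⌈1100/325⌉ = 4 discs.
A packing using 4 discs:
  disc 1: 250 + 75 = 325
  disc 2: 175 + 100 + 25 + 25 = 325
  disc 3: 175 + 100 = 275
  disc 4: 100 + 75 = 175
This matches the lower bound, so 4 is optimal.

4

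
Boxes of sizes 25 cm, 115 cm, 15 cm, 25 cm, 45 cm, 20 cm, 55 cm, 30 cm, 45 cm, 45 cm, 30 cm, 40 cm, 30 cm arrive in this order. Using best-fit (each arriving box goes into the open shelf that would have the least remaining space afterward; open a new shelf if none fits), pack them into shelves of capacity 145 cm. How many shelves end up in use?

4

  25 → shelf 1 (new)  [load 25/145]
  115 → shelf 1  [load 140/145]
  15 → shelf 2 (new)  [load 15/145]
  25 → shelf 2  [load 40/145]
  45 → shelf 2  [load 85/145]
  20 → shelf 2  [load 105/145]
  55 → shelf 3 (new)  [load 55/145]
  30 → shelf 2  [load 135/145]
  45 → shelf 3  [load 100/145]
  45 → shelf 3  [load 145/145]
  30 → shelf 4 (new)  [load 30/145]
  40 → shelf 4  [load 70/145]
  30 → shelf 4  [load 100/145]
4 shelves opened.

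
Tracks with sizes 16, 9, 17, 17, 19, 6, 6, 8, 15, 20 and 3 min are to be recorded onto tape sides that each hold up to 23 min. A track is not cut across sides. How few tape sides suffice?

7

Total = 20 + 19 + 17 + 17 + 16 + 15 + 9 + 8 + 6 + 6 + 3 = 136 min.
Lower bound: ⌈136/23⌉ = 6 tape sides.
A packing using 7 tape sides:
  side 1: 20 + 3 = 23
  side 2: 19 = 19
  side 3: 17 + 6 = 23
  side 4: 17 + 6 = 23
  side 5: 16 = 16
  side 6: 15 + 8 = 23
  side 7: 9 = 9
No arrangement into 6 tape sides stays within capacity, so 7 is optimal.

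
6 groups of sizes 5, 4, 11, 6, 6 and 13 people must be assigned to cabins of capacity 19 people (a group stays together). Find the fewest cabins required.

Total = 13 + 11 + 6 + 6 + 5 + 4 = 45 people.
Lower bound: ⌈45/19⌉ = 3 cabins.
A packing using 3 cabins:
  cabin 1: 13 + 6 = 19
  cabin 2: 11 + 6 = 17
  cabin 3: 5 + 4 = 9
This matches the lower bound, so 3 is optimal.

3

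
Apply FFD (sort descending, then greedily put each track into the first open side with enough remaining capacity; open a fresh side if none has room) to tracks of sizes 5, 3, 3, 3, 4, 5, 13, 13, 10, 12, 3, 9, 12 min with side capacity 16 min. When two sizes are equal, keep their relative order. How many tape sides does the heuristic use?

Sorted descending: 13, 13, 12, 12, 10, 9, 5, 5, 4, 3, 3, 3, 3.
  13 → side 1 (new)  [load 13/16]
  13 → side 2 (new)  [load 13/16]
  12 → side 3 (new)  [load 12/16]
  12 → side 4 (new)  [load 12/16]
  10 → side 5 (new)  [load 10/16]
  9 → side 6 (new)  [load 9/16]
  5 → side 5  [load 15/16]
  5 → side 6  [load 14/16]
  4 → side 3  [load 16/16]
  3 → side 1  [load 16/16]
  3 → side 2  [load 16/16]
  3 → side 4  [load 15/16]
  3 → side 7 (new)  [load 3/16]
7 tape sides opened.

7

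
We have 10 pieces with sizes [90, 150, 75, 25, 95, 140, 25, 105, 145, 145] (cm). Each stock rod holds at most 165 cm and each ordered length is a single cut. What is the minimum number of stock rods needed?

7

Total = 150 + 145 + 145 + 140 + 105 + 95 + 90 + 75 + 25 + 25 = 995 cm.
Lower bound: ⌈995/165⌉ = 7 stock rods.
A packing using 7 stock rods:
  stock rod 1: 150 = 150
  stock rod 2: 145 = 145
  stock rod 3: 145 = 145
  stock rod 4: 140 + 25 = 165
  stock rod 5: 105 + 25 = 130
  stock rod 6: 95 = 95
  stock rod 7: 90 + 75 = 165
This matches the lower bound, so 7 is optimal.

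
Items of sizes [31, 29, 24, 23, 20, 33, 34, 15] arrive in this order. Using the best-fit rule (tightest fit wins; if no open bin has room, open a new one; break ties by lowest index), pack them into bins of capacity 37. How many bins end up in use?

7

  31 → bin 1 (new)  [load 31/37]
  29 → bin 2 (new)  [load 29/37]
  24 → bin 3 (new)  [load 24/37]
  23 → bin 4 (new)  [load 23/37]
  20 → bin 5 (new)  [load 20/37]
  33 → bin 6 (new)  [load 33/37]
  34 → bin 7 (new)  [load 34/37]
  15 → bin 5  [load 35/37]
7 bins opened.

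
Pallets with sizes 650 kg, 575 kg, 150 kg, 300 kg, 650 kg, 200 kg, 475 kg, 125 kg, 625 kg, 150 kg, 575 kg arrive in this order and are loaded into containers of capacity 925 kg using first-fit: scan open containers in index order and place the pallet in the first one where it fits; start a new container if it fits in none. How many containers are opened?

6

  650 → container 1 (new)  [load 650/925]
  575 → container 2 (new)  [load 575/925]
  150 → container 1  [load 800/925]
  300 → container 2  [load 875/925]
  650 → container 3 (new)  [load 650/925]
  200 → container 3  [load 850/925]
  475 → container 4 (new)  [load 475/925]
  125 → container 1  [load 925/925]
  625 → container 5 (new)  [load 625/925]
  150 → container 4  [load 625/925]
  575 → container 6 (new)  [load 575/925]
6 containers opened.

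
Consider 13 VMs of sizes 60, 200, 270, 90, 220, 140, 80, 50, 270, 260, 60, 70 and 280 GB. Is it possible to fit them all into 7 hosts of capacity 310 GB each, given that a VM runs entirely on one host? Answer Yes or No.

Total = 2050 GB; ⌈2050/310⌉ = 7.
The bound of 7 does not rule out 7, but exhaustive search shows no assignment into 7 hosts of capacity 310 GB exists — the minimum is 8.

No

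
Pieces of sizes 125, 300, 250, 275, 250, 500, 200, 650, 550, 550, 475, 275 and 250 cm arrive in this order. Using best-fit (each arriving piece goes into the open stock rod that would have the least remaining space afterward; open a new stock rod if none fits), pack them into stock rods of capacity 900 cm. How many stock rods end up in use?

7

  125 → stock rod 1 (new)  [load 125/900]
  300 → stock rod 1  [load 425/900]
  250 → stock rod 1  [load 675/900]
  275 → stock rod 2 (new)  [load 275/900]
  250 → stock rod 2  [load 525/900]
  500 → stock rod 3 (new)  [load 500/900]
  200 → stock rod 1  [load 875/900]
  650 → stock rod 4 (new)  [load 650/900]
  550 → stock rod 5 (new)  [load 550/900]
  550 → stock rod 6 (new)  [load 550/900]
  475 → stock rod 7 (new)  [load 475/900]
  275 → stock rod 5  [load 825/900]
  250 → stock rod 4  [load 900/900]
7 stock rods opened.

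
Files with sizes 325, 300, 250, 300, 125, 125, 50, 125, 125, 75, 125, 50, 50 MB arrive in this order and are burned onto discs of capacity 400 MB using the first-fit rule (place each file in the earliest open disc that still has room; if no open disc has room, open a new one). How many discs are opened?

6

  325 → disc 1 (new)  [load 325/400]
  300 → disc 2 (new)  [load 300/400]
  250 → disc 3 (new)  [load 250/400]
  300 → disc 4 (new)  [load 300/400]
  125 → disc 3  [load 375/400]
  125 → disc 5 (new)  [load 125/400]
  50 → disc 1  [load 375/400]
  125 → disc 5  [load 250/400]
  125 → disc 5  [load 375/400]
  75 → disc 2  [load 375/400]
  125 → disc 6 (new)  [load 125/400]
  50 → disc 4  [load 350/400]
  50 → disc 4  [load 400/400]
6 discs opened.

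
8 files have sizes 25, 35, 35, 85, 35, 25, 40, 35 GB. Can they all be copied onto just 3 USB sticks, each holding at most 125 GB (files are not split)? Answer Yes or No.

Yes

A valid assignment using 3 USB sticks:
  USB stick 1: 85 + 40 = 125
  USB stick 2: 35 + 35 + 35 = 105
  USB stick 3: 35 + 25 + 25 = 85
Every load is within 125 GB, so 3 USB sticks suffice.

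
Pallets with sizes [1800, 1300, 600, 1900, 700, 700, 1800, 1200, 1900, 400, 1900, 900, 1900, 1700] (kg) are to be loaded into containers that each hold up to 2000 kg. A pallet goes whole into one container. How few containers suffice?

Total = 1900 + 1900 + 1900 + 1900 + 1800 + 1800 + 1700 + 1300 + 1200 + 900 + 700 + 700 + 600 + 400 = 18700 kg.
Lower bound: ⌈18700/2000⌉ = 10 containers.
A packing using 10 containers:
  container 1: 1900 = 1900
  container 2: 1900 = 1900
  container 3: 1900 = 1900
  container 4: 1900 = 1900
  container 5: 1800 = 1800
  container 6: 1800 = 1800
  container 7: 1700 = 1700
  container 8: 1300 + 700 = 2000
  container 9: 1200 + 700 = 1900
  container 10: 900 + 600 + 400 = 1900
This matches the lower bound, so 10 is optimal.

10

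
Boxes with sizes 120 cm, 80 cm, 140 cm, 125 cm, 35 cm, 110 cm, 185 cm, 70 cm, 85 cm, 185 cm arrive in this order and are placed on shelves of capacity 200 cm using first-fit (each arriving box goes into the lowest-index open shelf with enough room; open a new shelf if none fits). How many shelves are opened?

6

  120 → shelf 1 (new)  [load 120/200]
  80 → shelf 1  [load 200/200]
  140 → shelf 2 (new)  [load 140/200]
  125 → shelf 3 (new)  [load 125/200]
  35 → shelf 2  [load 175/200]
  110 → shelf 4 (new)  [load 110/200]
  185 → shelf 5 (new)  [load 185/200]
  70 → shelf 3  [load 195/200]
  85 → shelf 4  [load 195/200]
  185 → shelf 6 (new)  [load 185/200]
6 shelves opened.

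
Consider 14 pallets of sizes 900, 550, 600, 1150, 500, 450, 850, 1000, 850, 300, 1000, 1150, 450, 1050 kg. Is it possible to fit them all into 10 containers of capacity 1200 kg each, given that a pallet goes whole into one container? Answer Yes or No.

Total = 10800 kg; ⌈10800/1200⌉ = 9.
The bound of 9 does not rule out 10, but exhaustive search shows no assignment into 10 containers of capacity 1200 kg exists — the minimum is 11.

No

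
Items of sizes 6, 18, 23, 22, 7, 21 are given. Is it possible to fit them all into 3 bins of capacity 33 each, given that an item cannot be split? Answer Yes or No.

Total = 97; ⌈97/33⌉ = 3.
4 items each exceed half the capacity and cannot share a bin, forcing at least 4 bins.
At least 4 bins are required, but only 3 are allowed.

No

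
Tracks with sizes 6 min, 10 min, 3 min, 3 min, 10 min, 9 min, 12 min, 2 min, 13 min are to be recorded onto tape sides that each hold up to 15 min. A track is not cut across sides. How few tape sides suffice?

Total = 13 + 12 + 10 + 10 + 9 + 6 + 3 + 3 + 2 = 68 min.
Lower bound: ⌈68/15⌉ = 5 tape sides.
A packing using 5 tape sides:
  side 1: 13 + 2 = 15
  side 2: 12 + 3 = 15
  side 3: 10 + 3 = 13
  side 4: 10 = 10
  side 5: 9 + 6 = 15
This matches the lower bound, so 5 is optimal.

5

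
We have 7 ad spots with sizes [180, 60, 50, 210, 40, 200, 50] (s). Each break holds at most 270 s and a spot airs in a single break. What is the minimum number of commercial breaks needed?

3

Total = 210 + 200 + 180 + 60 + 50 + 50 + 40 = 790 s.
Lower bound: ⌈790/270⌉ = 3 commercial breaks.
A packing using 3 commercial breaks:
  break 1: 210 + 60 = 270
  break 2: 200 + 50 = 250
  break 3: 180 + 50 + 40 = 270
This matches the lower bound, so 3 is optimal.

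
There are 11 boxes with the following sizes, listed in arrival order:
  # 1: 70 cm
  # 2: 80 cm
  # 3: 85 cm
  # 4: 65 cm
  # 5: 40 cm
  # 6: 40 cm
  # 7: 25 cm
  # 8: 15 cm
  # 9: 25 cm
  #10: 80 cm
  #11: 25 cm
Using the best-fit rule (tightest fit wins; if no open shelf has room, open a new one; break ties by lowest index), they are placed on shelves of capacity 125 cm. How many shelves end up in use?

5

  70 → shelf 1 (new)  [load 70/125]
  80 → shelf 2 (new)  [load 80/125]
  85 → shelf 3 (new)  [load 85/125]
  65 → shelf 4 (new)  [load 65/125]
  40 → shelf 3  [load 125/125]
  40 → shelf 2  [load 120/125]
  25 → shelf 1  [load 95/125]
  15 → shelf 1  [load 110/125]
  25 → shelf 4  [load 90/125]
  80 → shelf 5 (new)  [load 80/125]
  25 → shelf 4  [load 115/125]
5 shelves opened.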